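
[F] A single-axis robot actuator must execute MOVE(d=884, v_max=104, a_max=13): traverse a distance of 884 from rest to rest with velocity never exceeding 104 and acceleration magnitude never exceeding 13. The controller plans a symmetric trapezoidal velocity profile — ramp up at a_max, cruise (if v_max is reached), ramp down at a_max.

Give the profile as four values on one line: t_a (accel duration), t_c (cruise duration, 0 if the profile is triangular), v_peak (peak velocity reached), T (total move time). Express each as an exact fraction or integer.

t_a=8 t_c=1/2 v_peak=104 T=33/2

v_max²/a_max = 104²/13 = 832
884 ≥ 832 → trapezoidal
t_a = 104/13 = 8; v_peak = 104
d_cruise = 884 − 832 = 52; t_c = 52/104 = 1/2
T = 2·8 + 1/2 = 33/2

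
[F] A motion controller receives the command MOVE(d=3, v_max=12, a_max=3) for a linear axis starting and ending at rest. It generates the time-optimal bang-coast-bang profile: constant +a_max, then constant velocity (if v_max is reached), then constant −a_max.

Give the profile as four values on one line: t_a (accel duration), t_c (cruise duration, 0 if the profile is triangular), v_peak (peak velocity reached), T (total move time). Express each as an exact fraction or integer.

v_max²/a_max = 12²/3 = 48
3 < 48 ⇒ no cruise
v_peak = √(3·3) = √9 = 3
t_a = 3/3 = 1; t_c = 0
T = 2·1 = 2

t_a=1 t_c=0 v_peak=3 T=2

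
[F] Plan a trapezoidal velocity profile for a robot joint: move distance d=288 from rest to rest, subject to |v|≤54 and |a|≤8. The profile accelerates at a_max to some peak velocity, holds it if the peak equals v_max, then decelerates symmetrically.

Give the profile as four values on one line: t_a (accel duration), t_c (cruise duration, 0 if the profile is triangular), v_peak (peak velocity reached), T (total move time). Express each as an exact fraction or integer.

vₘ²/aₘ = 54²/8 = 729/2
288 < 729/2 ⇒ no cruise
v_peak = √(288·8) = √2304 = 48
t_a = 48/8 = 6; t_c = 0
T = 2·6 = 12

t_a=6 t_c=0 v_peak=48 T=12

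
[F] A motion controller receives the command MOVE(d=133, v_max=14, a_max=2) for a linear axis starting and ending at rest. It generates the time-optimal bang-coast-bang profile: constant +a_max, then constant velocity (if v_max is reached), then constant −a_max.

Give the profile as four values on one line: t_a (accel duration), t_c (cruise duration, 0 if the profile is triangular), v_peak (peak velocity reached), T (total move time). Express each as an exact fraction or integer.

t_a=7 t_c=5/2 v_peak=14 T=33/2

vₘ²/aₘ = 14²/2 = 98
133 ≥ 98 so v_max reached
t_a = 14/2 = 7; v_peak = 14
d_cruise = 133 − 98 = 35; t_c = 35/14 = 5/2
T = 2·7 + 5/2 = 33/2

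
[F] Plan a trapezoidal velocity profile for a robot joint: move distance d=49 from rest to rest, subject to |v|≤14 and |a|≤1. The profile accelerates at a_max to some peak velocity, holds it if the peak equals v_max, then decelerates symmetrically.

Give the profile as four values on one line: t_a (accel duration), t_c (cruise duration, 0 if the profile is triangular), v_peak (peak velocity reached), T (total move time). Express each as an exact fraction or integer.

t_a=7 t_c=0 v_peak=7 T=14

v_max²/a_max = 14²/1 = 196
49 < 196 → triangular
v_peak = √(49·1) = √49 = 7
t_a = 7/1 = 7; t_c = 0
T = 2·7 = 14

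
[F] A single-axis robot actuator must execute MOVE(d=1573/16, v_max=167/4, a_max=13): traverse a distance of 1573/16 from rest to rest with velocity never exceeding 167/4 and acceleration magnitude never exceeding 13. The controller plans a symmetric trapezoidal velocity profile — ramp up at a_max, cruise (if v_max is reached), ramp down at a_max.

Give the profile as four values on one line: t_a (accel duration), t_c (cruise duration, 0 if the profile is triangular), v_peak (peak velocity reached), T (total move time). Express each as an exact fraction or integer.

(v_max)²/a_max = (167/4)²/13 = 27889/208
1573/16 < 27889/208 so t_c = 0
v_peak = √(1573/16·13) = √(20449/16) = 143/4
t_a = (143/4)/13 = 11/4; t_c = 0
T = 2·11/4 = 11/2

t_a=11/4 t_c=0 v_peak=143/4 T=11/2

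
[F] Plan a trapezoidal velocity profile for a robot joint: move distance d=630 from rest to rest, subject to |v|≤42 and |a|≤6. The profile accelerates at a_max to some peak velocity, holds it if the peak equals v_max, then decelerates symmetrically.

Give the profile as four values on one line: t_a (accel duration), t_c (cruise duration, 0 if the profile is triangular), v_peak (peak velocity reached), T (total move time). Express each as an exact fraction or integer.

v_max²/a_max = 42²/6 = 294
630 ≥ 294 so v_max reached
t_a = 42/6 = 7; v_peak = 42
d_cruise = 630 − 294 = 336; t_c = 336/42 = 8
T = 2·7 + 8 = 22

t_a=7 t_c=8 v_peak=42 T=22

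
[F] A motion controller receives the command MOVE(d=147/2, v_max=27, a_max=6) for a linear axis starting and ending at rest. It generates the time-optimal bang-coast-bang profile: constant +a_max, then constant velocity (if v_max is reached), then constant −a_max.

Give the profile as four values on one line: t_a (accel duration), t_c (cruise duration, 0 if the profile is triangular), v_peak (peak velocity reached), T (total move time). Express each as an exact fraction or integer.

v_max²/a_max = 27²/6 = 243/2
147/2 < 243/2 so t_c = 0
v_peak = √(147/2·6) = √441 = 21
t_a = 21/6 = 7/2; t_c = 0
T = 2·7/2 = 7

t_a=7/2 t_c=0 v_peak=21 T=7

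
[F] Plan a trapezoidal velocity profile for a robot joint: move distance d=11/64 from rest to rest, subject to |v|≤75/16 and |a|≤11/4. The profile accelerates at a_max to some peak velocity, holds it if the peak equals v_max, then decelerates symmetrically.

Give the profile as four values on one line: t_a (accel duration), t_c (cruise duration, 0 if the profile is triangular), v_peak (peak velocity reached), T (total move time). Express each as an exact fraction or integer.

t_a=1/4 t_c=0 v_peak=11/16 T=1/2

(v_max)²/a_max = (75/16)²/(11/4) = 5625/704
11/64 < 5625/704 ⇒ no cruise
v_peak = √(11/64·11/4) = √(121/256) = 11/16
t_a = (11/16)/(11/4) = 1/4; t_c = 0
T = 2·1/4 = 1/2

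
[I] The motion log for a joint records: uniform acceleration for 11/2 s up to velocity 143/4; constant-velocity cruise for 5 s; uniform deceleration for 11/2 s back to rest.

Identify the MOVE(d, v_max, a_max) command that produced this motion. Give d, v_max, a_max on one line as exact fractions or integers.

d=3003/8 v_max=143/4 a_max=13/2

a_max = (143/4)/(11/2) = 13/2
d_a = ½·143/4·11/2 = 1573/16; d_c = 143/4·5 = 715/4
d = 2·1573/16 + 715/4 = 3003/8
t_c = 5 > 0 ⇒ limit active, v_max = 143/4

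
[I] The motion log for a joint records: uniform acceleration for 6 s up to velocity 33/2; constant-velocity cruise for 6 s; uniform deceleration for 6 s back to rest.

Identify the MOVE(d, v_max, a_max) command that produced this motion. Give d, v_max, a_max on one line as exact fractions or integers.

d=198 v_max=33/2 a_max=11/4

a_max = (33/2)/6 = 11/4
d_a = ½·33/2·6 = 99/2; d_c = 33/2·6 = 99
d = 2·99/2 + 99 = 198
t_c = 6 > 0 → v_max = v_peak = 33/2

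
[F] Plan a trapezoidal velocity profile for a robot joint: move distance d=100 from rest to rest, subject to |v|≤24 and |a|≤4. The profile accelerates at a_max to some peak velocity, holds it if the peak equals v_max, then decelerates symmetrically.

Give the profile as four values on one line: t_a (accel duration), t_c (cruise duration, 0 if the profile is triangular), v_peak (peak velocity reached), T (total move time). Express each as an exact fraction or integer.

t_a=5 t_c=0 v_peak=20 T=10

v_max²/a_max = 24²/4 = 144
100 < 144 → triangular
v_peak = √(100·4) = √400 = 20
t_a = 20/4 = 5; t_c = 0
T = 2·5 = 10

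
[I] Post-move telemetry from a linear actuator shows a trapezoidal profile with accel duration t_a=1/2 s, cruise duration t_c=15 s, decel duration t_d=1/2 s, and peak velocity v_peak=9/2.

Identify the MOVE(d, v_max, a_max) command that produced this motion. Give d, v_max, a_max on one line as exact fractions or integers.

d=279/4 v_max=9/2 a_max=9

a_max = (9/2)/(1/2) = 9
d_a = ½·9/2·1/2 = 9/8; d_c = 9/2·15 = 135/2
d = 2·9/8 + 135/2 = 279/4
t_c = 15 > 0 ⇒ limit active, v_max = 9/2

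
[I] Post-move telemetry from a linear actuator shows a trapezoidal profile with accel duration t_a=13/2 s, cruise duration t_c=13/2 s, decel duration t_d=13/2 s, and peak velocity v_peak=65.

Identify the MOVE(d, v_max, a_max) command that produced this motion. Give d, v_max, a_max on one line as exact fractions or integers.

d=845 v_max=65 a_max=10

a_max = 65/(13/2) = 10
d_a = ½·65·13/2 = 845/4; d_c = 65·13/2 = 845/2
d = 2·845/4 + 845/2 = 845
t_c = 13/2 > 0 → v_max = v_peak = 65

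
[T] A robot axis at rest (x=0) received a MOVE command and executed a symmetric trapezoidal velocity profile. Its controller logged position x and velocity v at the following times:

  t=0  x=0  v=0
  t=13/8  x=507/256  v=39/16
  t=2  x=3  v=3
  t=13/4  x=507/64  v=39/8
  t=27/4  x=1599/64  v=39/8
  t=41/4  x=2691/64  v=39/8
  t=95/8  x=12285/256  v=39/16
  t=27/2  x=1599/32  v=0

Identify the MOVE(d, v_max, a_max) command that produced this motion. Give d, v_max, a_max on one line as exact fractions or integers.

d=1599/32 v_max=39/8 a_max=3/2

final state: t=27/2, x=1599/32, v=0 → d = 1599/32
a_max = (39/16−0)/(13/8−0) = 3/2
max v = 39/8 over t∈[13/4,41/4] → v_max = 39/8
check: 39/8·(13/4+7) = 1599/32 ✓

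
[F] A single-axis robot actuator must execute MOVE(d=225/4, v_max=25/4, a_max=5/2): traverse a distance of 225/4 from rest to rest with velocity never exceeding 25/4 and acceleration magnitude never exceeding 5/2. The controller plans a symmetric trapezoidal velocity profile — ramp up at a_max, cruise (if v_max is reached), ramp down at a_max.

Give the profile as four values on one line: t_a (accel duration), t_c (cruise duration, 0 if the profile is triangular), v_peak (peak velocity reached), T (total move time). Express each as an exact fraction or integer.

t_a=5/2 t_c=13/2 v_peak=25/4 T=23/2

v_max²/a_max = (25/4)²/(5/2) = 125/8
225/4 ≥ 125/8 so v_max reached
t_a = (25/4)/(5/2) = 5/2; v_peak = 25/4
d_cruise = 225/4 − 125/8 = 325/8; t_c = (325/8)/(25/4) = 13/2
T = 2·5/2 + 13/2 = 23/2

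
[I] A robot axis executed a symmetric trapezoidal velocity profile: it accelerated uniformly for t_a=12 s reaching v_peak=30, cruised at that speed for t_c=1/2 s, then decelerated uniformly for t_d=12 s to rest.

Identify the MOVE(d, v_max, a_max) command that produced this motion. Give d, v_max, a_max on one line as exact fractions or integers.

d=375 v_max=30 a_max=5/2

a_max = 30/12 = 5/2
d_a = ½·30·12 = 180; d_c = 30·1/2 = 15
d = 2·180 + 15 = 375
t_c = 1/2 > 0 ⇒ limit active, v_max = 30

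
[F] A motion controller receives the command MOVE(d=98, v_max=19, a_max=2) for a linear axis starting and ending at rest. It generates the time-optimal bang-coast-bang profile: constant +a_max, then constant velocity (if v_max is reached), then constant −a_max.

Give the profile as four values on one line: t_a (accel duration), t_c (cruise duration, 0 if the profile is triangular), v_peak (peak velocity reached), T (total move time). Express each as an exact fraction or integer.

t_a=7 t_c=0 v_peak=14 T=14

v_max²/a_max = 19²/2 = 361/2
98 < 361/2 → triangular
v_peak = √(98·2) = √196 = 14
t_a = 14/2 = 7; t_c = 0
T = 2·7 = 14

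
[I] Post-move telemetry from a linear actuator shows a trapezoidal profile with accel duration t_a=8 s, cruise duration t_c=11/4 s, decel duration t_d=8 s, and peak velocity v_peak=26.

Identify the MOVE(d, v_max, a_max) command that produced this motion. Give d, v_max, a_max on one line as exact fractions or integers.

a_max = 26/8 = 13/4
d_a = ½·26·8 = 104; d_c = 26·11/4 = 143/2
d = 2·104 + 143/2 = 559/2
t_c = 11/4 > 0 ⇒ limit active, v_max = 26

d=559/2 v_max=26 a_max=13/4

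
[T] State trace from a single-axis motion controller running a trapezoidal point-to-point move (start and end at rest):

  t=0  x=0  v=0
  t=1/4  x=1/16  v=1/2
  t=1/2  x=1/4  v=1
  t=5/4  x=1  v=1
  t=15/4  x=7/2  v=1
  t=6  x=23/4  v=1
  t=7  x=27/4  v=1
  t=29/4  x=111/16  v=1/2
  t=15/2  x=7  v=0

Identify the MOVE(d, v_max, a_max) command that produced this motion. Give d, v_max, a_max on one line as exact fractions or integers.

d=7 v_max=1 a_max=2

final state: t=15/2, x=7, v=0 → d = 7
a_max = (1/2−0)/(1/4−0) = 2
max v = 1 over t∈[1/2,7] → v_max = 1
check: 1·(1/2+13/2) = 7 ✓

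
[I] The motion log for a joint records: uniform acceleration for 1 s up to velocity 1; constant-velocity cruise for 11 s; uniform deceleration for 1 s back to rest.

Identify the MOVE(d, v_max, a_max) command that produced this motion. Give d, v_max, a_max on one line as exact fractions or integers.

d=12 v_max=1 a_max=1

a_max = 1/1 = 1
d_a = ½·1·1 = 1/2; d_c = 1·11 = 11
d = 2·1/2 + 11 = 12
t_c = 11 > 0 so v_max = 1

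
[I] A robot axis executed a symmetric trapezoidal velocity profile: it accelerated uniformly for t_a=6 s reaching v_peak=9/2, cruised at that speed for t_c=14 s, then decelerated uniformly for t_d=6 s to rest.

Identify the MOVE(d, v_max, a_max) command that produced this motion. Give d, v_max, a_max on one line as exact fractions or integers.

a_max = (9/2)/6 = 3/4
d_a = ½·9/2·6 = 27/2; d_c = 9/2·14 = 63
d = 2·27/2 + 63 = 90
t_c = 14 > 0 → v_max = v_peak = 9/2

d=90 v_max=9/2 a_max=3/4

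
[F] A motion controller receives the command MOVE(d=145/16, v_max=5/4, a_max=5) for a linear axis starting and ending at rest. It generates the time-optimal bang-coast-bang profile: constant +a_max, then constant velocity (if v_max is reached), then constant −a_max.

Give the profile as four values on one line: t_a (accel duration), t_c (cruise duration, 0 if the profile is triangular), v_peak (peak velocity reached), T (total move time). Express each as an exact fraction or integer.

vₘ²/aₘ = (5/4)²/5 = 5/16
145/16 ≥ 5/16 ⇒ cruise phase
t_a = (5/4)/5 = 1/4; v_peak = 5/4
d_cruise = 145/16 − 5/16 = 35/4; t_c = (35/4)/(5/4) = 7
T = 2·1/4 + 7 = 15/2

t_a=1/4 t_c=7 v_peak=5/4 T=15/2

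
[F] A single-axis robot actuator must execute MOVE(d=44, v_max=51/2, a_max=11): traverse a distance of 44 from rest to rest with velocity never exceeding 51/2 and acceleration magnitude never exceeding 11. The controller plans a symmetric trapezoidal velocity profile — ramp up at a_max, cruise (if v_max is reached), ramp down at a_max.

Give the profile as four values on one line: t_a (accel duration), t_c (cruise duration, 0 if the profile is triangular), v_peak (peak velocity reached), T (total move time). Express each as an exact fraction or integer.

t_a=2 t_c=0 v_peak=22 T=4

(v_max)²/a_max = (51/2)²/11 = 2601/44
44 < 2601/44 → triangular
v_peak = √(44·11) = √484 = 22
t_a = 22/11 = 2; t_c = 0
T = 2·2 = 4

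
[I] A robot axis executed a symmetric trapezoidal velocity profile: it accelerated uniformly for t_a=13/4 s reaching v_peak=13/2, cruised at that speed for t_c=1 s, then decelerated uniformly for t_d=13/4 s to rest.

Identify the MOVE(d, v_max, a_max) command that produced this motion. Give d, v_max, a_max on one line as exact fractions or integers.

d=221/8 v_max=13/2 a_max=2

a_max = (13/2)/(13/4) = 2
d_a = ½·13/2·13/4 = 169/16; d_c = 13/2·1 = 13/2
d = 2·169/16 + 13/2 = 221/8
t_c = 1 > 0 → v_max = v_peak = 13/2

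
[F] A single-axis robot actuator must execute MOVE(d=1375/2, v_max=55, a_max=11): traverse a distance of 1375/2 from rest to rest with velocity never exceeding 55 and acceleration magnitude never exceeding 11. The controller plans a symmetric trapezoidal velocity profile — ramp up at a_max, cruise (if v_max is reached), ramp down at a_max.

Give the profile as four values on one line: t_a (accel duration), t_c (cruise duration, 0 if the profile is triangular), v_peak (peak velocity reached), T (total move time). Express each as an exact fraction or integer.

t_a=5 t_c=15/2 v_peak=55 T=35/2

(v_max)²/a_max = 55²/11 = 275
1375/2 ≥ 275 ⇒ cruise phase
t_a = 55/11 = 5; v_peak = 55
d_cruise = 1375/2 − 275 = 825/2; t_c = (825/2)/55 = 15/2
T = 2·5 + 15/2 = 35/2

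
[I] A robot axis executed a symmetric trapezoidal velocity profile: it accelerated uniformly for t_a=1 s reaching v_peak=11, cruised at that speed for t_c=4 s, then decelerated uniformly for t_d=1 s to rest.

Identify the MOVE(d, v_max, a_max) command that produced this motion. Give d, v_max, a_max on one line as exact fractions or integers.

a_max = 11/1 = 11
d_a = ½·11·1 = 11/2; d_c = 11·4 = 44
d = 2·11/2 + 44 = 55
t_c = 4 > 0 so v_max = 11

d=55 v_max=11 a_max=11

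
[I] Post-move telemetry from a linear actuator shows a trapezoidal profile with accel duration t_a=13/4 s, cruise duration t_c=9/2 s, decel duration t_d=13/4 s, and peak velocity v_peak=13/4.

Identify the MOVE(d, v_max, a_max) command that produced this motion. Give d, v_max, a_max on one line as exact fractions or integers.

d=403/16 v_max=13/4 a_max=1

a_max = (13/4)/(13/4) = 1
d_a = ½·13/4·13/4 = 169/32; d_c = 13/4·9/2 = 117/8
d = 2·169/32 + 117/8 = 403/16
t_c = 9/2 > 0 so v_max = 13/4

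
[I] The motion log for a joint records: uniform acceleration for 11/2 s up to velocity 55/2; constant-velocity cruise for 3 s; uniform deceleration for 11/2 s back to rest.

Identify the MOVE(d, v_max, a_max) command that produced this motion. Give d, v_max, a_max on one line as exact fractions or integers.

d=935/4 v_max=55/2 a_max=5

a_max = (55/2)/(11/2) = 5
d_a = ½·55/2·11/2 = 605/8; d_c = 55/2·3 = 165/2
d = 2·605/8 + 165/2 = 935/4
t_c = 3 > 0 so v_max = 55/2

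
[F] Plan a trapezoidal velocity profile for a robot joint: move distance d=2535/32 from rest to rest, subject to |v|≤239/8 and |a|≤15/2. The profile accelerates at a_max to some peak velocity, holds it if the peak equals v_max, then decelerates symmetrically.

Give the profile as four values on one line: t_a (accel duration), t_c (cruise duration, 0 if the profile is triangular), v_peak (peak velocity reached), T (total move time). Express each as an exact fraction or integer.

vₘ²/aₘ = (239/8)²/(15/2) = 57121/480
2535/32 < 57121/480 ⇒ no cruise
v_peak = √(2535/32·15/2) = √(38025/64) = 195/8
t_a = (195/8)/(15/2) = 13/4; t_c = 0
T = 2·13/4 = 13/2

t_a=13/4 t_c=0 v_peak=195/8 T=13/2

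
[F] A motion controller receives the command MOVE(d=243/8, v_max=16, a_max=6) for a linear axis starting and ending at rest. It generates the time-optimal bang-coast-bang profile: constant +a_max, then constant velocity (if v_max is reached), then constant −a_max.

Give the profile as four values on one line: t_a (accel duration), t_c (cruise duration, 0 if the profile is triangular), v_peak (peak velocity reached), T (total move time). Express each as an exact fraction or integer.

t_a=9/4 t_c=0 v_peak=27/2 T=9/2

(v_max)²/a_max = 16²/6 = 128/3
243/8 < 128/3 → triangular
v_peak = √(243/8·6) = √(729/4) = 27/2
t_a = (27/2)/6 = 9/4; t_c = 0
T = 2·9/4 = 9/2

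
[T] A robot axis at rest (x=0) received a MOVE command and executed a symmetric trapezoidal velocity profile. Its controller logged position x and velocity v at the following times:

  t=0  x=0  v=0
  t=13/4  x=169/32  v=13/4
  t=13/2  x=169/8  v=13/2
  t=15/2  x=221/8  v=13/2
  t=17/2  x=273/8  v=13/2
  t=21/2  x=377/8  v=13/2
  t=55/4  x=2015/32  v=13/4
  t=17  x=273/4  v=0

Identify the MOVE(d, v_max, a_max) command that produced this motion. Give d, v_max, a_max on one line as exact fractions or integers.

final state: t=17, x=273/4, v=0 → d = 273/4
a_max = (13/4−0)/(13/4−0) = 1
max v = 13/2 over t∈[13/2,21/2] → v_max = 13/2
check: 13/2·(13/2+4) = 273/4 ✓

d=273/4 v_max=13/2 a_max=1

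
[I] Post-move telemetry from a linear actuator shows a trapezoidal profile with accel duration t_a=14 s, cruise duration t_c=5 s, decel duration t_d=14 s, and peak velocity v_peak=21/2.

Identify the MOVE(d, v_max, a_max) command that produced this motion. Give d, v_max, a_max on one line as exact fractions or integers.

a_max = (21/2)/14 = 3/4
d_a = ½·21/2·14 = 147/2; d_c = 21/2·5 = 105/2
d = 2·147/2 + 105/2 = 399/2
t_c = 5 > 0 ⇒ limit active, v_max = 21/2

d=399/2 v_max=21/2 a_max=3/4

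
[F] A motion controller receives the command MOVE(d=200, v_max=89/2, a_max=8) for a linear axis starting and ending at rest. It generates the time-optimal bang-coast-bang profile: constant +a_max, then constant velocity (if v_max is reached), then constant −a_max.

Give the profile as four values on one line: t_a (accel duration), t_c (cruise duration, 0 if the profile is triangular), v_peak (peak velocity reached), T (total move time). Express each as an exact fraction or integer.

t_a=5 t_c=0 v_peak=40 T=10

(v_max)²/a_max = (89/2)²/8 = 7921/32
200 < 7921/32 ⇒ no cruise
v_peak = √(200·8) = √1600 = 40
t_a = 40/8 = 5; t_c = 0
T = 2·5 = 10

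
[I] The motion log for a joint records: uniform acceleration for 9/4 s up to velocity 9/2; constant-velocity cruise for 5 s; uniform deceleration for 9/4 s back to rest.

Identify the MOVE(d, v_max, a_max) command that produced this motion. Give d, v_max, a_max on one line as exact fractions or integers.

d=261/8 v_max=9/2 a_max=2

a_max = (9/2)/(9/4) = 2
d_a = ½·9/2·9/4 = 81/16; d_c = 9/2·5 = 45/2
d = 2·81/16 + 45/2 = 261/8
t_c = 5 > 0 so v_max = 9/2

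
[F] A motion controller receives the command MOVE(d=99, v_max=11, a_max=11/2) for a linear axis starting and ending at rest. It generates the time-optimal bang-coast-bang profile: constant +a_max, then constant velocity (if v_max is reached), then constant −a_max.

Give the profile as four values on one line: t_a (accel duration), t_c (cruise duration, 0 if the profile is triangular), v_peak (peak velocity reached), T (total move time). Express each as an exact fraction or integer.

t_a=2 t_c=7 v_peak=11 T=11

vₘ²/aₘ = 11²/(11/2) = 22
99 ≥ 22 ⇒ cruise phase
t_a = 11/(11/2) = 2; v_peak = 11
d_cruise = 99 − 22 = 77; t_c = 77/11 = 7
T = 2·2 + 7 = 11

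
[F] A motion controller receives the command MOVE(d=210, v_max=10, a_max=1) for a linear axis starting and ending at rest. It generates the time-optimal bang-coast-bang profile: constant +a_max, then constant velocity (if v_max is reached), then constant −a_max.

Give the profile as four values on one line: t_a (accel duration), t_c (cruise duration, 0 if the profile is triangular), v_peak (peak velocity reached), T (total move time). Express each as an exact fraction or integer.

t_a=10 t_c=11 v_peak=10 T=31

v_max²/a_max = 10²/1 = 100
210 ≥ 100 → trapezoidal
t_a = 10/1 = 10; v_peak = 10
d_cruise = 210 − 100 = 110; t_c = 110/10 = 11
T = 2·10 + 11 = 31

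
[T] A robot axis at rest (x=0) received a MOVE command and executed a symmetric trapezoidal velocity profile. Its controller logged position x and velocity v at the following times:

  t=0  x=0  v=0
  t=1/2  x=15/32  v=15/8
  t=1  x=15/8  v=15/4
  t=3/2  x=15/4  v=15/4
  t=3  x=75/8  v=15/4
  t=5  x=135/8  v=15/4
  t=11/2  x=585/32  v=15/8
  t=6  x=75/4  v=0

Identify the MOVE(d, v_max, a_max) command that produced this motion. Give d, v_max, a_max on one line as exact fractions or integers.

final state: t=6, x=75/4, v=0 → d = 75/4
a_max = (15/8−0)/(1/2−0) = 15/4
max v = 15/4 over t∈[1,5] → v_max = 15/4
check: 15/4·(1+4) = 75/4 ✓

d=75/4 v_max=15/4 a_max=15/4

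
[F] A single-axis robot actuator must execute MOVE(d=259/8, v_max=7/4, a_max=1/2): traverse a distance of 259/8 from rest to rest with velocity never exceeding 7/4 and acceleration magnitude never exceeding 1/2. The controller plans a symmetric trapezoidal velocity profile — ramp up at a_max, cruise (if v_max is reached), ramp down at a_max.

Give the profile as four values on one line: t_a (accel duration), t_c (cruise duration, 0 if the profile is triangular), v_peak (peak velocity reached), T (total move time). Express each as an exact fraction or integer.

v_max²/a_max = (7/4)²/(1/2) = 49/8
259/8 ≥ 49/8 so v_max reached
t_a = (7/4)/(1/2) = 7/2; v_peak = 7/4
d_cruise = 259/8 − 49/8 = 105/4; t_c = (105/4)/(7/4) = 15
T = 2·7/2 + 15 = 22

t_a=7/2 t_c=15 v_peak=7/4 T=22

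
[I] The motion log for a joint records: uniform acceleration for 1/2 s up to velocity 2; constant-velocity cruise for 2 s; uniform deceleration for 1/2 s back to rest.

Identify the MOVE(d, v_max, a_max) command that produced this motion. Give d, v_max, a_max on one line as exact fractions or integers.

a_max = 2/(1/2) = 4
d_a = ½·2·1/2 = 1/2; d_c = 2·2 = 4
d = 2·1/2 + 4 = 5
t_c = 2 > 0 → v_max = v_peak = 2

d=5 v_max=2 a_max=4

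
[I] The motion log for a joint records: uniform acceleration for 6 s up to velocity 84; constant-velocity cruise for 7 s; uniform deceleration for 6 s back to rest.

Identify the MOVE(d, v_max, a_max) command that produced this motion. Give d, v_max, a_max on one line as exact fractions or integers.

a_max = 84/6 = 14
d_a = ½·84·6 = 252; d_c = 84·7 = 588
d = 2·252 + 588 = 1092
t_c = 7 > 0 so v_max = 84

d=1092 v_max=84 a_max=14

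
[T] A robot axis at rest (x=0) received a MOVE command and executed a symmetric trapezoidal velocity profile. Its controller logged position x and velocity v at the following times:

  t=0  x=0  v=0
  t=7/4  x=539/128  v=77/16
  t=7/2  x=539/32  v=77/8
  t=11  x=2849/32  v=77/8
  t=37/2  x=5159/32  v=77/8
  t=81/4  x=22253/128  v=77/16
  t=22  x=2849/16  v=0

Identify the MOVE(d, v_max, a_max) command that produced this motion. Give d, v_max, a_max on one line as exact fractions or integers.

d=2849/16 v_max=77/8 a_max=11/4

final state: t=22, x=2849/16, v=0 → d = 2849/16
a_max = (77/16−0)/(7/4−0) = 11/4
max v = 77/8 over t∈[7/2,37/2] → v_max = 77/8
check: 77/8·(7/2+15) = 2849/16 ✓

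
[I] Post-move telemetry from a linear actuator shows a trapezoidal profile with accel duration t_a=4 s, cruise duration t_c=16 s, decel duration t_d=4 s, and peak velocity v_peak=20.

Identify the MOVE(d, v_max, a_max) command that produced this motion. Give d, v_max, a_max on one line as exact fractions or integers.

a_max = 20/4 = 5
d_a = ½·20·4 = 40; d_c = 20·16 = 320
d = 2·40 + 320 = 400
t_c = 16 > 0 → v_max = v_peak = 20

d=400 v_max=20 a_max=5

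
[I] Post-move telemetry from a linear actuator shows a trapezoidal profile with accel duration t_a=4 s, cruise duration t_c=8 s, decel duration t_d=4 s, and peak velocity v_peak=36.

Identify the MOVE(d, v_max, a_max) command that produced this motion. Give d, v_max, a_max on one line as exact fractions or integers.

a_max = 36/4 = 9
d_a = ½·36·4 = 72; d_c = 36·8 = 288
d = 2·72 + 288 = 432
t_c = 8 > 0 → v_max = v_peak = 36

d=432 v_max=36 a_max=9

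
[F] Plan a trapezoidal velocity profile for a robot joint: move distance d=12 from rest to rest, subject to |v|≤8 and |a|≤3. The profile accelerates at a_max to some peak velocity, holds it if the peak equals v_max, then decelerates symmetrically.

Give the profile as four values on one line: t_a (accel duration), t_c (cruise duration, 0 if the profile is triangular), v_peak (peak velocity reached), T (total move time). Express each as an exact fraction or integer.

t_a=2 t_c=0 v_peak=6 T=4

(v_max)²/a_max = 8²/3 = 64/3
12 < 64/3 ⇒ no cruise
v_peak = √(12·3) = √36 = 6
t_a = 6/3 = 2; t_c = 0
T = 2·2 = 4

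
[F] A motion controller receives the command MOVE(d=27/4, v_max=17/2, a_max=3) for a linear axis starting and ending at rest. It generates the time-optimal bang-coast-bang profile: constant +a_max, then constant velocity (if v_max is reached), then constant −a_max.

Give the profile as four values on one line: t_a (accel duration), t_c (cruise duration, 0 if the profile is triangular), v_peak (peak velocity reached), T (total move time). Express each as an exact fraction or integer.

(v_max)²/a_max = (17/2)²/3 = 289/12
27/4 < 289/12 so t_c = 0
v_peak = √(27/4·3) = √(81/4) = 9/2
t_a = (9/2)/3 = 3/2; t_c = 0
T = 2·3/2 = 3

t_a=3/2 t_c=0 v_peak=9/2 T=3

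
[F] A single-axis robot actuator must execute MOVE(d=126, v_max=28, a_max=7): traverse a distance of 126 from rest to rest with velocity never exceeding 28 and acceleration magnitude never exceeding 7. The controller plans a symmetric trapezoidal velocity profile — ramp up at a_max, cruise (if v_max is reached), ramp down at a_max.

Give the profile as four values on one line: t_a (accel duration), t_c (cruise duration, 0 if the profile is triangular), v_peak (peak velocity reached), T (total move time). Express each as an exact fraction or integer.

v_max²/a_max = 28²/7 = 112
126 ≥ 112 ⇒ cruise phase
t_a = 28/7 = 4; v_peak = 28
d_cruise = 126 − 112 = 14; t_c = 14/28 = 1/2
T = 2·4 + 1/2 = 17/2

t_a=4 t_c=1/2 v_peak=28 T=17/2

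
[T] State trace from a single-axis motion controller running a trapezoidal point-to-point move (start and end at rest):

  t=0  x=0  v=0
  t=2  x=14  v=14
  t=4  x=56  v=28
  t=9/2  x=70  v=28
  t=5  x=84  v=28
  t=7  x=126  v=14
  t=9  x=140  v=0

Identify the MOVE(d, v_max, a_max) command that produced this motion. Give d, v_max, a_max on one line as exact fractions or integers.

final state: t=9, x=140, v=0 → d = 140
a_max = (14−0)/(2−0) = 7
max v = 28 over t∈[4,5] → v_max = 28
check: 28·(4+1) = 140 ✓

d=140 v_max=28 a_max=7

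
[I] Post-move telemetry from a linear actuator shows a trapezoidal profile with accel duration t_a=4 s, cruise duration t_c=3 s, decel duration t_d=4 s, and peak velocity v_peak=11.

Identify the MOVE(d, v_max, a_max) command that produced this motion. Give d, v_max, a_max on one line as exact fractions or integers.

a_max = 11/4
d_a = ½·11·4 = 22; d_c = 11·3 = 33
d = 2·22 + 33 = 77
t_c = 3 > 0 → v_max = v_peak = 11

d=77 v_max=11 a_max=11/4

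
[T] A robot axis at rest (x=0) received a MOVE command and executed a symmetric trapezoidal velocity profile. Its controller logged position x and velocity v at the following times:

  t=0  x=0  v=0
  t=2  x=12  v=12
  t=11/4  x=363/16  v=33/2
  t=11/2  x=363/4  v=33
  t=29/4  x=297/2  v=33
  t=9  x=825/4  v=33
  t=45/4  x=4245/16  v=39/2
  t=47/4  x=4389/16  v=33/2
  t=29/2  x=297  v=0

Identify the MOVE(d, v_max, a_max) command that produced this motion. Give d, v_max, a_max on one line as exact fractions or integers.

final state: t=29/2, x=297, v=0 → d = 297
a_max = (12−0)/(2−0) = 6
max v = 33 over t∈[11/2,9] → v_max = 33
check: 33·(11/2+7/2) = 297 ✓

d=297 v_max=33 a_max=6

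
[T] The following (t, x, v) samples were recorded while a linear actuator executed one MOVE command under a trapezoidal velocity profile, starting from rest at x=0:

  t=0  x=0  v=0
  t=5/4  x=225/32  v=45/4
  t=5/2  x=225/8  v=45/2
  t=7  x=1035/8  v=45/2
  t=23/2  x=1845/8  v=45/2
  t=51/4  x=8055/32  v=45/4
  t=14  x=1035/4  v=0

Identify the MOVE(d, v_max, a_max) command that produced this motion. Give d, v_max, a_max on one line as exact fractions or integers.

d=1035/4 v_max=45/2 a_max=9

final state: t=14, x=1035/4, v=0 → d = 1035/4
a_max = (45/4−0)/(5/4−0) = 9
max v = 45/2 over t∈[5/2,23/2] → v_max = 45/2
check: 45/2·(5/2+9) = 1035/4 ✓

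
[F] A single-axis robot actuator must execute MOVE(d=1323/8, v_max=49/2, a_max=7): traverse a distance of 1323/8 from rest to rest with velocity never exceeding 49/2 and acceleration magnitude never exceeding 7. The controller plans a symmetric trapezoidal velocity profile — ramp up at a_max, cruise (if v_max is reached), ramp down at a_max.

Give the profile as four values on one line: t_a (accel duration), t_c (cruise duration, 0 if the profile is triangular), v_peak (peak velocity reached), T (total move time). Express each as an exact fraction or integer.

t_a=7/2 t_c=13/4 v_peak=49/2 T=41/4

v_max²/a_max = (49/2)²/7 = 343/4
1323/8 ≥ 343/4 → trapezoidal
t_a = (49/2)/7 = 7/2; v_peak = 49/2
d_cruise = 1323/8 − 343/4 = 637/8; t_c = (637/8)/(49/2) = 13/4
T = 2·7/2 + 13/4 = 41/4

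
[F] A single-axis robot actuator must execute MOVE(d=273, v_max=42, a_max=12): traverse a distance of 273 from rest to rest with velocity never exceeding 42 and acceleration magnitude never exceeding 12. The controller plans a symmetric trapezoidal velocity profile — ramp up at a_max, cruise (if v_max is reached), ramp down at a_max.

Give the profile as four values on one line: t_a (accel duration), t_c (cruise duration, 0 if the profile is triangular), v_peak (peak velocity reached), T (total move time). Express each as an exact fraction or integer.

(v_max)²/a_max = 42²/12 = 147
273 ≥ 147 so v_max reached
t_a = 42/12 = 7/2; v_peak = 42
d_cruise = 273 − 147 = 126; t_c = 126/42 = 3
T = 2·7/2 + 3 = 10

t_a=7/2 t_c=3 v_peak=42 T=10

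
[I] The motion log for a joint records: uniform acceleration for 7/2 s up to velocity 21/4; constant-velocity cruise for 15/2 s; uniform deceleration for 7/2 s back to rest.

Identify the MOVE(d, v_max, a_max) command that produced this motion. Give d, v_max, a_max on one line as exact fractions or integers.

a_max = (21/4)/(7/2) = 3/2
d_a = ½·21/4·7/2 = 147/16; d_c = 21/4·15/2 = 315/8
d = 2·147/16 + 315/8 = 231/4
t_c = 15/2 > 0 ⇒ limit active, v_max = 21/4

d=231/4 v_max=21/4 a_max=3/2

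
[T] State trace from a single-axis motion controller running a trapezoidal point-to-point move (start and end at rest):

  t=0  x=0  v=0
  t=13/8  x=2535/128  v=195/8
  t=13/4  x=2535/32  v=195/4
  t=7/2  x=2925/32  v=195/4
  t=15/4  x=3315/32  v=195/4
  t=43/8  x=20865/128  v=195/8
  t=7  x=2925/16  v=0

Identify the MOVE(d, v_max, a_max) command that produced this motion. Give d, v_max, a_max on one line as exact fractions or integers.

d=2925/16 v_max=195/4 a_max=15

final state: t=7, x=2925/16, v=0 → d = 2925/16
a_max = (195/8−0)/(13/8−0) = 15
max v = 195/4 over t∈[13/4,15/4] → v_max = 195/4
check: 195/4·(13/4+1/2) = 2925/16 ✓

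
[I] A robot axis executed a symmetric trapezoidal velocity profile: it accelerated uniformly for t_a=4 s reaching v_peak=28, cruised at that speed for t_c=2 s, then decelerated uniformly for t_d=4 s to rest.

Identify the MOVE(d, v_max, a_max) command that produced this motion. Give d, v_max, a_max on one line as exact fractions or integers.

a_max = 28/4 = 7
d_a = ½·28·4 = 56; d_c = 28·2 = 56
d = 2·56 + 56 = 168
t_c = 2 > 0 → v_max = v_peak = 28

d=168 v_max=28 a_max=7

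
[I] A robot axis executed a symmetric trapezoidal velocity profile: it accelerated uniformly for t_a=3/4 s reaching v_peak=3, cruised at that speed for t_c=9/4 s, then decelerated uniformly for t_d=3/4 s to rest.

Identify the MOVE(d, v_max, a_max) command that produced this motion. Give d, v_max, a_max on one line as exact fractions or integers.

a_max = 3/(3/4) = 4
d_a = ½·3·3/4 = 9/8; d_c = 3·9/4 = 27/4
d = 2·9/8 + 27/4 = 9
t_c = 9/4 > 0 so v_max = 3

d=9 v_max=3 a_max=4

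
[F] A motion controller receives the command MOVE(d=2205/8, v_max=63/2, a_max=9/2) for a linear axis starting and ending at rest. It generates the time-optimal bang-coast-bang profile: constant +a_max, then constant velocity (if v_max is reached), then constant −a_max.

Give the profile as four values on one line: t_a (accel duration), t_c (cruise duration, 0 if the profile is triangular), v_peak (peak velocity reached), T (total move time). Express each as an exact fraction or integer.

v_max²/a_max = (63/2)²/(9/2) = 441/2
2205/8 ≥ 441/2 ⇒ cruise phase
t_a = (63/2)/(9/2) = 7; v_peak = 63/2
d_cruise = 2205/8 − 441/2 = 441/8; t_c = (441/8)/(63/2) = 7/4
T = 2·7 + 7/4 = 63/4

t_a=7 t_c=7/4 v_peak=63/2 T=63/4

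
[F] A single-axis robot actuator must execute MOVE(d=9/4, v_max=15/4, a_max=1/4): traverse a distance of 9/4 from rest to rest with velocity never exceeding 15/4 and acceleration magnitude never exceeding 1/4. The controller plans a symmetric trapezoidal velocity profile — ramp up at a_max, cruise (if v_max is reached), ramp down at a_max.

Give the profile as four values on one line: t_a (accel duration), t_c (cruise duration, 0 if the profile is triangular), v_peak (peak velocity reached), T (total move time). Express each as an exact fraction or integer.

t_a=3 t_c=0 v_peak=3/4 T=6

(v_max)²/a_max = (15/4)²/(1/4) = 225/4
9/4 < 225/4 ⇒ no cruise
v_peak = √(9/4·1/4) = √(9/16) = 3/4
t_a = (3/4)/(1/4) = 3; t_c = 0
T = 2·3 = 6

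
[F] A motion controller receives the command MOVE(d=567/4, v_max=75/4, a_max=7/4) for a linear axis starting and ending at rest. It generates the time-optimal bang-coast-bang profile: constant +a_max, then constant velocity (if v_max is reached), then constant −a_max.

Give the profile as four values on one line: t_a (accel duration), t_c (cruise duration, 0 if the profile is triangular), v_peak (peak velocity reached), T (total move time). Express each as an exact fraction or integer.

(v_max)²/a_max = (75/4)²/(7/4) = 5625/28
567/4 < 5625/28 ⇒ no cruise
v_peak = √(567/4·7/4) = √(3969/16) = 63/4
t_a = (63/4)/(7/4) = 9; t_c = 0
T = 2·9 = 18

t_a=9 t_c=0 v_peak=63/4 T=18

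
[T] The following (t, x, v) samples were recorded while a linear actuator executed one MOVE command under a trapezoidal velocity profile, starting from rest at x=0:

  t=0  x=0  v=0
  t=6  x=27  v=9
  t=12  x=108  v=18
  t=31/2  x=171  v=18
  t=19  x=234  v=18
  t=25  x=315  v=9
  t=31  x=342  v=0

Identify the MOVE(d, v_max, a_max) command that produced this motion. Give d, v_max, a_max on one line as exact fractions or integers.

d=342 v_max=18 a_max=3/2

final state: t=31, x=342, v=0 → d = 342
a_max = (9−0)/(6−0) = 3/2
max v = 18 over t∈[12,19] → v_max = 18
check: 18·(12+7) = 342 ✓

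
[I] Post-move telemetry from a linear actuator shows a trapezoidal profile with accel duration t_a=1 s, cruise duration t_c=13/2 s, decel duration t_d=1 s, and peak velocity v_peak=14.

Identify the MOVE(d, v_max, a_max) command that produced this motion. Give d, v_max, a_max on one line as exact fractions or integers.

d=105 v_max=14 a_max=14

a_max = 14/1 = 14
d_a = ½·14·1 = 7; d_c = 14·13/2 = 91
d = 2·7 + 91 = 105
t_c = 13/2 > 0 so v_max = 14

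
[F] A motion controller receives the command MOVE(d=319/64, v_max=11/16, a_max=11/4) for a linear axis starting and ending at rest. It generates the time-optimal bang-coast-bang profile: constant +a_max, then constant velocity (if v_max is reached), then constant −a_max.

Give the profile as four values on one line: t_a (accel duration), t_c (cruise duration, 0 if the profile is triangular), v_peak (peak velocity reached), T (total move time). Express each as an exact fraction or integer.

t_a=1/4 t_c=7 v_peak=11/16 T=15/2

vₘ²/aₘ = (11/16)²/(11/4) = 11/64
319/64 ≥ 11/64 ⇒ cruise phase
t_a = (11/16)/(11/4) = 1/4; v_peak = 11/16
d_cruise = 319/64 − 11/64 = 77/16; t_c = (77/16)/(11/16) = 7
T = 2·1/4 + 7 = 15/2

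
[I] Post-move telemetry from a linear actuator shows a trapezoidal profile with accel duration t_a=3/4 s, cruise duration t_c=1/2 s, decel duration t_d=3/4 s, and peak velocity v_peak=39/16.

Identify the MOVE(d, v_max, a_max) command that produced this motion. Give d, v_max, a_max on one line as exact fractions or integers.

a_max = (39/16)/(3/4) = 13/4
d_a = ½·39/16·3/4 = 117/128; d_c = 39/16·1/2 = 39/32
d = 2·117/128 + 39/32 = 195/64
t_c = 1/2 > 0 so v_max = 39/16

d=195/64 v_max=39/16 a_max=13/4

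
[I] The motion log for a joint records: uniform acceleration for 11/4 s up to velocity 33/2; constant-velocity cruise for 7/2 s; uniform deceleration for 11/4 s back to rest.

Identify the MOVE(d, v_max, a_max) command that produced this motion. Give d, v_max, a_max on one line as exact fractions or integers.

d=825/8 v_max=33/2 a_max=6

a_max = (33/2)/(11/4) = 6
d_a = ½·33/2·11/4 = 363/16; d_c = 33/2·7/2 = 231/4
d = 2·363/16 + 231/4 = 825/8
t_c = 7/2 > 0 so v_max = 33/2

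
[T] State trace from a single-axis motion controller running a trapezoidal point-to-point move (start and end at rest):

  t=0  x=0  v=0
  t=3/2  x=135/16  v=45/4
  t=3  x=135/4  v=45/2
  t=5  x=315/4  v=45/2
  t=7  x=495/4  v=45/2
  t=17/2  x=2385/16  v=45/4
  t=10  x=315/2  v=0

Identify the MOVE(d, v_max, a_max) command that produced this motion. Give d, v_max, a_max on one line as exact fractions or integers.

final state: t=10, x=315/2, v=0 → d = 315/2
a_max = (45/4−0)/(3/2−0) = 15/2
max v = 45/2 over t∈[3,7] → v_max = 45/2
check: 45/2·(3+4) = 315/2 ✓

d=315/2 v_max=45/2 a_max=15/2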